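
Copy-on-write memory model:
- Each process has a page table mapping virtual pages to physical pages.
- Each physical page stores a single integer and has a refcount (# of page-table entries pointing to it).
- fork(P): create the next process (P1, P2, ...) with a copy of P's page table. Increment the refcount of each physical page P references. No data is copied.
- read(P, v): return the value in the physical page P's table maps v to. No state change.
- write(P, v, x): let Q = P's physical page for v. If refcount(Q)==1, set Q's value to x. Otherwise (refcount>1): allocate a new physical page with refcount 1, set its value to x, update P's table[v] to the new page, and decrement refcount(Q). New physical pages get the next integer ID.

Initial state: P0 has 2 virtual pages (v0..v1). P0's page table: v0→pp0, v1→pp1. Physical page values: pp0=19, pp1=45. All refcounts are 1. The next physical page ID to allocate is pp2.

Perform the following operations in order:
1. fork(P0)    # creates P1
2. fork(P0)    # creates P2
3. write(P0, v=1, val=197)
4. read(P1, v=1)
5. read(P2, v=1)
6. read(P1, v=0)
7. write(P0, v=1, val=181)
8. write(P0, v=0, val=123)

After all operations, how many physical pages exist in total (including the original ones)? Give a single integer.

Answer: 4

Derivation:
Op 1: fork(P0) -> P1. 2 ppages; refcounts: pp0:2 pp1:2
Op 2: fork(P0) -> P2. 2 ppages; refcounts: pp0:3 pp1:3
Op 3: write(P0, v1, 197). refcount(pp1)=3>1 -> COPY to pp2. 3 ppages; refcounts: pp0:3 pp1:2 pp2:1
Op 4: read(P1, v1) -> 45. No state change.
Op 5: read(P2, v1) -> 45. No state change.
Op 6: read(P1, v0) -> 19. No state change.
Op 7: write(P0, v1, 181). refcount(pp2)=1 -> write in place. 3 ppages; refcounts: pp0:3 pp1:2 pp2:1
Op 8: write(P0, v0, 123). refcount(pp0)=3>1 -> COPY to pp3. 4 ppages; refcounts: pp0:2 pp1:2 pp2:1 pp3:1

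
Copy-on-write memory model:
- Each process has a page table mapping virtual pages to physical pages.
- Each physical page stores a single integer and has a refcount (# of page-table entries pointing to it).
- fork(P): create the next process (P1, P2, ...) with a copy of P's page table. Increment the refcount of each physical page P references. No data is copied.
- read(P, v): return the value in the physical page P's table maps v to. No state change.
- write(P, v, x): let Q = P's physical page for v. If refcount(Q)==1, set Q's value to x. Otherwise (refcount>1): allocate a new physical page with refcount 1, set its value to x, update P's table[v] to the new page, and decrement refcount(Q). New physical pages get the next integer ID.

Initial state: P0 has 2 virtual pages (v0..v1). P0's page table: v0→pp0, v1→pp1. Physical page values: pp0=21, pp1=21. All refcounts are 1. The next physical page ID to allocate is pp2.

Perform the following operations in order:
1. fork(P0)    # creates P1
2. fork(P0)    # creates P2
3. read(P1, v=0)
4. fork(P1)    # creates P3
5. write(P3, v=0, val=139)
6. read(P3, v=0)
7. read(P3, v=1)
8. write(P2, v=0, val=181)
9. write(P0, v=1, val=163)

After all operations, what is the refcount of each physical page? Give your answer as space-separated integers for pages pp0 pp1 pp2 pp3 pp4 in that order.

Answer: 2 3 1 1 1

Derivation:
Op 1: fork(P0) -> P1. 2 ppages; refcounts: pp0:2 pp1:2
Op 2: fork(P0) -> P2. 2 ppages; refcounts: pp0:3 pp1:3
Op 3: read(P1, v0) -> 21. No state change.
Op 4: fork(P1) -> P3. 2 ppages; refcounts: pp0:4 pp1:4
Op 5: write(P3, v0, 139). refcount(pp0)=4>1 -> COPY to pp2. 3 ppages; refcounts: pp0:3 pp1:4 pp2:1
Op 6: read(P3, v0) -> 139. No state change.
Op 7: read(P3, v1) -> 21. No state change.
Op 8: write(P2, v0, 181). refcount(pp0)=3>1 -> COPY to pp3. 4 ppages; refcounts: pp0:2 pp1:4 pp2:1 pp3:1
Op 9: write(P0, v1, 163). refcount(pp1)=4>1 -> COPY to pp4. 5 ppages; refcounts: pp0:2 pp1:3 pp2:1 pp3:1 pp4:1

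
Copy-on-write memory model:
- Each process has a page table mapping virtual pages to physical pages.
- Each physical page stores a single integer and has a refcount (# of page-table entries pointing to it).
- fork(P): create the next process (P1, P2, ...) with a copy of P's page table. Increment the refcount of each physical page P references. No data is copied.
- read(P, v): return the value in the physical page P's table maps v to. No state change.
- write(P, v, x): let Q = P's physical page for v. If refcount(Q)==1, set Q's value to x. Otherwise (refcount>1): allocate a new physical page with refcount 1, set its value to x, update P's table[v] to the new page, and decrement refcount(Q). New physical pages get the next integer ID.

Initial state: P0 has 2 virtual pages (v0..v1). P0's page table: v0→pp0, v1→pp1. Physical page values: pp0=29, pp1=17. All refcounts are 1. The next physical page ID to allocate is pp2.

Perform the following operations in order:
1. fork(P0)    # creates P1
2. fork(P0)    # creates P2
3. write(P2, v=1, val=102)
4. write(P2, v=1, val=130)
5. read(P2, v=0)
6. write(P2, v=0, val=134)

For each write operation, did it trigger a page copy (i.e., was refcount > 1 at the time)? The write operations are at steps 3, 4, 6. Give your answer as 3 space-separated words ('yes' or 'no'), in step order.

Op 1: fork(P0) -> P1. 2 ppages; refcounts: pp0:2 pp1:2
Op 2: fork(P0) -> P2. 2 ppages; refcounts: pp0:3 pp1:3
Op 3: write(P2, v1, 102). refcount(pp1)=3>1 -> COPY to pp2. 3 ppages; refcounts: pp0:3 pp1:2 pp2:1
Op 4: write(P2, v1, 130). refcount(pp2)=1 -> write in place. 3 ppages; refcounts: pp0:3 pp1:2 pp2:1
Op 5: read(P2, v0) -> 29. No state change.
Op 6: write(P2, v0, 134). refcount(pp0)=3>1 -> COPY to pp3. 4 ppages; refcounts: pp0:2 pp1:2 pp2:1 pp3:1

yes no yes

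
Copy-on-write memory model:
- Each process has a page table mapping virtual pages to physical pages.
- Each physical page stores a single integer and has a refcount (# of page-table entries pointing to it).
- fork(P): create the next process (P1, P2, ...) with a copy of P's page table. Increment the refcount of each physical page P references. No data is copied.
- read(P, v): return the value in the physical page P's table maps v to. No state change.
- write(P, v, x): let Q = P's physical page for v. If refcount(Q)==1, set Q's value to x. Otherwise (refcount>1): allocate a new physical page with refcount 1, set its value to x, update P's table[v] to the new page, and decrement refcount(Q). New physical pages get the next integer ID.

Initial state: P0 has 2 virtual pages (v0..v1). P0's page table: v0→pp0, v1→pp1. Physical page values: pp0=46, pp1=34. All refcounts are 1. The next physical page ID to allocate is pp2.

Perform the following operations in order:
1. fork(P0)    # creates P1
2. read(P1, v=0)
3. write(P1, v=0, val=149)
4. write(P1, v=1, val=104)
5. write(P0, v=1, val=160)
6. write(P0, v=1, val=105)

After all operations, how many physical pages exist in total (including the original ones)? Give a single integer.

Answer: 4

Derivation:
Op 1: fork(P0) -> P1. 2 ppages; refcounts: pp0:2 pp1:2
Op 2: read(P1, v0) -> 46. No state change.
Op 3: write(P1, v0, 149). refcount(pp0)=2>1 -> COPY to pp2. 3 ppages; refcounts: pp0:1 pp1:2 pp2:1
Op 4: write(P1, v1, 104). refcount(pp1)=2>1 -> COPY to pp3. 4 ppages; refcounts: pp0:1 pp1:1 pp2:1 pp3:1
Op 5: write(P0, v1, 160). refcount(pp1)=1 -> write in place. 4 ppages; refcounts: pp0:1 pp1:1 pp2:1 pp3:1
Op 6: write(P0, v1, 105). refcount(pp1)=1 -> write in place. 4 ppages; refcounts: pp0:1 pp1:1 pp2:1 pp3:1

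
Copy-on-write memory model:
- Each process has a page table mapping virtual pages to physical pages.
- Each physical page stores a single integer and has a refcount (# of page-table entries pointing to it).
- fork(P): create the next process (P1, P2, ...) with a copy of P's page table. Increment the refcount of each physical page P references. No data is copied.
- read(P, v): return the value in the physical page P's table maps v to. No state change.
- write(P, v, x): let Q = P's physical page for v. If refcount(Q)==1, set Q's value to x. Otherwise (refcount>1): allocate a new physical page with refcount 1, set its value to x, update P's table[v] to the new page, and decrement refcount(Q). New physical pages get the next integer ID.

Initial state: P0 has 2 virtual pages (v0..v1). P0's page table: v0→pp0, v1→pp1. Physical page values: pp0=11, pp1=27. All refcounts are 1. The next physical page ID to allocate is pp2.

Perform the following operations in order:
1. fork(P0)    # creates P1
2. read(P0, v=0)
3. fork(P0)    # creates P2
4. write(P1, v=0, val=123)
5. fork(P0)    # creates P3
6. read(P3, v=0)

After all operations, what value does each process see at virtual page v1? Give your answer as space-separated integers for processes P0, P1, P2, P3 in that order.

Answer: 27 27 27 27

Derivation:
Op 1: fork(P0) -> P1. 2 ppages; refcounts: pp0:2 pp1:2
Op 2: read(P0, v0) -> 11. No state change.
Op 3: fork(P0) -> P2. 2 ppages; refcounts: pp0:3 pp1:3
Op 4: write(P1, v0, 123). refcount(pp0)=3>1 -> COPY to pp2. 3 ppages; refcounts: pp0:2 pp1:3 pp2:1
Op 5: fork(P0) -> P3. 3 ppages; refcounts: pp0:3 pp1:4 pp2:1
Op 6: read(P3, v0) -> 11. No state change.
P0: v1 -> pp1 = 27
P1: v1 -> pp1 = 27
P2: v1 -> pp1 = 27
P3: v1 -> pp1 = 27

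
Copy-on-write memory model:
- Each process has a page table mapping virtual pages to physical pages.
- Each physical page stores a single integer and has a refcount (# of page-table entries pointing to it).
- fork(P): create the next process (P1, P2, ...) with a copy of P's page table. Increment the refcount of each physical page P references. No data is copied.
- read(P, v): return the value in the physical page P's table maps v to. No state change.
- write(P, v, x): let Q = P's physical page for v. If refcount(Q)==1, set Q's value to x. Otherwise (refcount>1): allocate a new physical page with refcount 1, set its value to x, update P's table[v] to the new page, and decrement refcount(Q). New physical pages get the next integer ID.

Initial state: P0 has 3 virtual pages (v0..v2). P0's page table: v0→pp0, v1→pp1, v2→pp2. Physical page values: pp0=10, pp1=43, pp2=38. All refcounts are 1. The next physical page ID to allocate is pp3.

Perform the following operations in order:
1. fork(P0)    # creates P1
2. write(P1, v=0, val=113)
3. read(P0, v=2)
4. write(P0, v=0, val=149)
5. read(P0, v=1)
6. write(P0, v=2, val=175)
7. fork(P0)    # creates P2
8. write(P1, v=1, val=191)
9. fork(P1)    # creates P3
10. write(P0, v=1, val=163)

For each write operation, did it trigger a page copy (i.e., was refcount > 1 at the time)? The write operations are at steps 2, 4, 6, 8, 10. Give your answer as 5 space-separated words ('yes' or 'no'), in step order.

Op 1: fork(P0) -> P1. 3 ppages; refcounts: pp0:2 pp1:2 pp2:2
Op 2: write(P1, v0, 113). refcount(pp0)=2>1 -> COPY to pp3. 4 ppages; refcounts: pp0:1 pp1:2 pp2:2 pp3:1
Op 3: read(P0, v2) -> 38. No state change.
Op 4: write(P0, v0, 149). refcount(pp0)=1 -> write in place. 4 ppages; refcounts: pp0:1 pp1:2 pp2:2 pp3:1
Op 5: read(P0, v1) -> 43. No state change.
Op 6: write(P0, v2, 175). refcount(pp2)=2>1 -> COPY to pp4. 5 ppages; refcounts: pp0:1 pp1:2 pp2:1 pp3:1 pp4:1
Op 7: fork(P0) -> P2. 5 ppages; refcounts: pp0:2 pp1:3 pp2:1 pp3:1 pp4:2
Op 8: write(P1, v1, 191). refcount(pp1)=3>1 -> COPY to pp5. 6 ppages; refcounts: pp0:2 pp1:2 pp2:1 pp3:1 pp4:2 pp5:1
Op 9: fork(P1) -> P3. 6 ppages; refcounts: pp0:2 pp1:2 pp2:2 pp3:2 pp4:2 pp5:2
Op 10: write(P0, v1, 163). refcount(pp1)=2>1 -> COPY to pp6. 7 ppages; refcounts: pp0:2 pp1:1 pp2:2 pp3:2 pp4:2 pp5:2 pp6:1

yes no yes yes yes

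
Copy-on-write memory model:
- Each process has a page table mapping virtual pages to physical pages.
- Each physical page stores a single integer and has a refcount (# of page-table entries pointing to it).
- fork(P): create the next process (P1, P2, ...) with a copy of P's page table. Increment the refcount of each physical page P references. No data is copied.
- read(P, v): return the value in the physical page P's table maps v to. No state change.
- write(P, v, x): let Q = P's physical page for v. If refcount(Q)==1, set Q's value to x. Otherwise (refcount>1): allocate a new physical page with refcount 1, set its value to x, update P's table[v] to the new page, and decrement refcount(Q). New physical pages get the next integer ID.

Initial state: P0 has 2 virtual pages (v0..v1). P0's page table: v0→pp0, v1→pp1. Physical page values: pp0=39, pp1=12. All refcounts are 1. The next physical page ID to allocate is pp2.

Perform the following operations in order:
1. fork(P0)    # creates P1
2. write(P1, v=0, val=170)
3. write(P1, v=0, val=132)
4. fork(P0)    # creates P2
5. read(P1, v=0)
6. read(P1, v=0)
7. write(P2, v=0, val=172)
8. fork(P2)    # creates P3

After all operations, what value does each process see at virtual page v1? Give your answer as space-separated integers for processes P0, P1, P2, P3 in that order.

Op 1: fork(P0) -> P1. 2 ppages; refcounts: pp0:2 pp1:2
Op 2: write(P1, v0, 170). refcount(pp0)=2>1 -> COPY to pp2. 3 ppages; refcounts: pp0:1 pp1:2 pp2:1
Op 3: write(P1, v0, 132). refcount(pp2)=1 -> write in place. 3 ppages; refcounts: pp0:1 pp1:2 pp2:1
Op 4: fork(P0) -> P2. 3 ppages; refcounts: pp0:2 pp1:3 pp2:1
Op 5: read(P1, v0) -> 132. No state change.
Op 6: read(P1, v0) -> 132. No state change.
Op 7: write(P2, v0, 172). refcount(pp0)=2>1 -> COPY to pp3. 4 ppages; refcounts: pp0:1 pp1:3 pp2:1 pp3:1
Op 8: fork(P2) -> P3. 4 ppages; refcounts: pp0:1 pp1:4 pp2:1 pp3:2
P0: v1 -> pp1 = 12
P1: v1 -> pp1 = 12
P2: v1 -> pp1 = 12
P3: v1 -> pp1 = 12

Answer: 12 12 12 12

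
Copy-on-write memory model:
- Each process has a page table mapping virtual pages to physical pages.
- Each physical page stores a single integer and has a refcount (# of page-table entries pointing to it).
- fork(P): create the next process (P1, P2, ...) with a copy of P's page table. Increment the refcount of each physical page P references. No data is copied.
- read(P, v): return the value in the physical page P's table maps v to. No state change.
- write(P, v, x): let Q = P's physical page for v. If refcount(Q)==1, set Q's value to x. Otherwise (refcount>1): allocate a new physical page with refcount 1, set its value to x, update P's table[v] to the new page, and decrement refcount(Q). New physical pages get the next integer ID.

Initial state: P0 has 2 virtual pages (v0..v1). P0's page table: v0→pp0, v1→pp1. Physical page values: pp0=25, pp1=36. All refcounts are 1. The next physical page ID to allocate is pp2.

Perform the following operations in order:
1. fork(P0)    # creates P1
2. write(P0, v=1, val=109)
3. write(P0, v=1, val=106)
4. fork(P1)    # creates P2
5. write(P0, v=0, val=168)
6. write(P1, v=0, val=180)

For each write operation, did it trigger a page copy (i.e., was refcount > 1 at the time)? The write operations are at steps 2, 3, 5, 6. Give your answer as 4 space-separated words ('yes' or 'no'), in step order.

Op 1: fork(P0) -> P1. 2 ppages; refcounts: pp0:2 pp1:2
Op 2: write(P0, v1, 109). refcount(pp1)=2>1 -> COPY to pp2. 3 ppages; refcounts: pp0:2 pp1:1 pp2:1
Op 3: write(P0, v1, 106). refcount(pp2)=1 -> write in place. 3 ppages; refcounts: pp0:2 pp1:1 pp2:1
Op 4: fork(P1) -> P2. 3 ppages; refcounts: pp0:3 pp1:2 pp2:1
Op 5: write(P0, v0, 168). refcount(pp0)=3>1 -> COPY to pp3. 4 ppages; refcounts: pp0:2 pp1:2 pp2:1 pp3:1
Op 6: write(P1, v0, 180). refcount(pp0)=2>1 -> COPY to pp4. 5 ppages; refcounts: pp0:1 pp1:2 pp2:1 pp3:1 pp4:1

yes no yes yes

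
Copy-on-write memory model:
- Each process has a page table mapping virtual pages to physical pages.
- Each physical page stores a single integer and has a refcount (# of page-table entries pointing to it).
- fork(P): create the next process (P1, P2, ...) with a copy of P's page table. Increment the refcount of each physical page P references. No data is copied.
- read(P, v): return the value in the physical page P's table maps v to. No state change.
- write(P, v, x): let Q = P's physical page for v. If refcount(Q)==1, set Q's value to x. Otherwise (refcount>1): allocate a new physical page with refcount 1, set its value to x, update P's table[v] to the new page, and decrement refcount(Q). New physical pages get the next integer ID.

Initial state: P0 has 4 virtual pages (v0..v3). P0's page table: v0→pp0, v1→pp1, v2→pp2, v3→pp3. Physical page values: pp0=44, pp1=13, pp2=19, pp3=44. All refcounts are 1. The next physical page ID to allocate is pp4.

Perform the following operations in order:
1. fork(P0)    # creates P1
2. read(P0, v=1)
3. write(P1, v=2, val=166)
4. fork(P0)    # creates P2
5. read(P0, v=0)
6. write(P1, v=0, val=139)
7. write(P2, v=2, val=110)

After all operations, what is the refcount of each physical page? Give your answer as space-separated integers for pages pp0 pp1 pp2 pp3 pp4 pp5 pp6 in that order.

Op 1: fork(P0) -> P1. 4 ppages; refcounts: pp0:2 pp1:2 pp2:2 pp3:2
Op 2: read(P0, v1) -> 13. No state change.
Op 3: write(P1, v2, 166). refcount(pp2)=2>1 -> COPY to pp4. 5 ppages; refcounts: pp0:2 pp1:2 pp2:1 pp3:2 pp4:1
Op 4: fork(P0) -> P2. 5 ppages; refcounts: pp0:3 pp1:3 pp2:2 pp3:3 pp4:1
Op 5: read(P0, v0) -> 44. No state change.
Op 6: write(P1, v0, 139). refcount(pp0)=3>1 -> COPY to pp5. 6 ppages; refcounts: pp0:2 pp1:3 pp2:2 pp3:3 pp4:1 pp5:1
Op 7: write(P2, v2, 110). refcount(pp2)=2>1 -> COPY to pp6. 7 ppages; refcounts: pp0:2 pp1:3 pp2:1 pp3:3 pp4:1 pp5:1 pp6:1

Answer: 2 3 1 3 1 1 1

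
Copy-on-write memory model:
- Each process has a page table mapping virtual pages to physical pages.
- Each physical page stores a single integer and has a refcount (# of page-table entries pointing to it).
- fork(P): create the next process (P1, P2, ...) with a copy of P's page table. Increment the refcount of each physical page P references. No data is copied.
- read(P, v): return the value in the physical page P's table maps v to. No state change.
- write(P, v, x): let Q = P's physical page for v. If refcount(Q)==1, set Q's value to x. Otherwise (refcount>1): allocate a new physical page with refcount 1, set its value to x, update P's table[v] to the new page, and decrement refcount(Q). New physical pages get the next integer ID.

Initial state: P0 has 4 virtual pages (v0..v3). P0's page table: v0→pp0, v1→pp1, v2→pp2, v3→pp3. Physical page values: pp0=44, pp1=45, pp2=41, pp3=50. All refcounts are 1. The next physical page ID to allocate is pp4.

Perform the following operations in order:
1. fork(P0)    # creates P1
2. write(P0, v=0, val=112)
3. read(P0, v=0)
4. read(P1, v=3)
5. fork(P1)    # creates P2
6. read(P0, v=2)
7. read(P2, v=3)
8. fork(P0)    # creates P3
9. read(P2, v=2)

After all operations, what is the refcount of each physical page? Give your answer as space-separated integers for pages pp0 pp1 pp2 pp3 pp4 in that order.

Op 1: fork(P0) -> P1. 4 ppages; refcounts: pp0:2 pp1:2 pp2:2 pp3:2
Op 2: write(P0, v0, 112). refcount(pp0)=2>1 -> COPY to pp4. 5 ppages; refcounts: pp0:1 pp1:2 pp2:2 pp3:2 pp4:1
Op 3: read(P0, v0) -> 112. No state change.
Op 4: read(P1, v3) -> 50. No state change.
Op 5: fork(P1) -> P2. 5 ppages; refcounts: pp0:2 pp1:3 pp2:3 pp3:3 pp4:1
Op 6: read(P0, v2) -> 41. No state change.
Op 7: read(P2, v3) -> 50. No state change.
Op 8: fork(P0) -> P3. 5 ppages; refcounts: pp0:2 pp1:4 pp2:4 pp3:4 pp4:2
Op 9: read(P2, v2) -> 41. No state change.

Answer: 2 4 4 4 2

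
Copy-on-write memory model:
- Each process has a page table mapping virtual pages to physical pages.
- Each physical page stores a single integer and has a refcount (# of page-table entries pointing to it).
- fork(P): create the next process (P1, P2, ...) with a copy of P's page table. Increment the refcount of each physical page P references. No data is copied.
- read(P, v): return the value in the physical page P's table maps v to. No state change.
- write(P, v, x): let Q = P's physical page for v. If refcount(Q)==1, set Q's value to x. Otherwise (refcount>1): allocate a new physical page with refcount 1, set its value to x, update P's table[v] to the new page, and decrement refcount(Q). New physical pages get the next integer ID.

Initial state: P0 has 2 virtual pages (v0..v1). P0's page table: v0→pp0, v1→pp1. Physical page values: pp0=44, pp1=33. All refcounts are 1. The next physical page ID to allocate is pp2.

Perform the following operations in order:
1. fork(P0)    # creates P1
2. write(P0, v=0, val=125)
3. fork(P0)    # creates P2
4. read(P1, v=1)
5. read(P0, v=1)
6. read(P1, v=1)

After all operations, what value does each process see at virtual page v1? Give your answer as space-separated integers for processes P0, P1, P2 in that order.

Answer: 33 33 33

Derivation:
Op 1: fork(P0) -> P1. 2 ppages; refcounts: pp0:2 pp1:2
Op 2: write(P0, v0, 125). refcount(pp0)=2>1 -> COPY to pp2. 3 ppages; refcounts: pp0:1 pp1:2 pp2:1
Op 3: fork(P0) -> P2. 3 ppages; refcounts: pp0:1 pp1:3 pp2:2
Op 4: read(P1, v1) -> 33. No state change.
Op 5: read(P0, v1) -> 33. No state change.
Op 6: read(P1, v1) -> 33. No state change.
P0: v1 -> pp1 = 33
P1: v1 -> pp1 = 33
P2: v1 -> pp1 = 33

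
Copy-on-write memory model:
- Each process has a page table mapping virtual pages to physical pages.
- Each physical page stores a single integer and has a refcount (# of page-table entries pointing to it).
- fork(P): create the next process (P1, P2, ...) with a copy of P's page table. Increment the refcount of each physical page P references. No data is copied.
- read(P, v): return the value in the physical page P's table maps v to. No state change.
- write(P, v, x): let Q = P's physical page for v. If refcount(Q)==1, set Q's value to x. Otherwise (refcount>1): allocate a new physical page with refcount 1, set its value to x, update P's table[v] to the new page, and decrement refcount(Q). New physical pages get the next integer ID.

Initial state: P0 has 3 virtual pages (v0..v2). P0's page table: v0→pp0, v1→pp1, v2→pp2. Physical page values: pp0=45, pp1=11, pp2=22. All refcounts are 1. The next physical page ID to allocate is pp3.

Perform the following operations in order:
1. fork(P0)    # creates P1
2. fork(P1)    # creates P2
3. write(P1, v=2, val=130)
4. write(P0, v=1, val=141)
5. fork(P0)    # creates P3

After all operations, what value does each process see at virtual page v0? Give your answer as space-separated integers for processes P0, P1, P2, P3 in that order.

Answer: 45 45 45 45

Derivation:
Op 1: fork(P0) -> P1. 3 ppages; refcounts: pp0:2 pp1:2 pp2:2
Op 2: fork(P1) -> P2. 3 ppages; refcounts: pp0:3 pp1:3 pp2:3
Op 3: write(P1, v2, 130). refcount(pp2)=3>1 -> COPY to pp3. 4 ppages; refcounts: pp0:3 pp1:3 pp2:2 pp3:1
Op 4: write(P0, v1, 141). refcount(pp1)=3>1 -> COPY to pp4. 5 ppages; refcounts: pp0:3 pp1:2 pp2:2 pp3:1 pp4:1
Op 5: fork(P0) -> P3. 5 ppages; refcounts: pp0:4 pp1:2 pp2:3 pp3:1 pp4:2
P0: v0 -> pp0 = 45
P1: v0 -> pp0 = 45
P2: v0 -> pp0 = 45
P3: v0 -> pp0 = 45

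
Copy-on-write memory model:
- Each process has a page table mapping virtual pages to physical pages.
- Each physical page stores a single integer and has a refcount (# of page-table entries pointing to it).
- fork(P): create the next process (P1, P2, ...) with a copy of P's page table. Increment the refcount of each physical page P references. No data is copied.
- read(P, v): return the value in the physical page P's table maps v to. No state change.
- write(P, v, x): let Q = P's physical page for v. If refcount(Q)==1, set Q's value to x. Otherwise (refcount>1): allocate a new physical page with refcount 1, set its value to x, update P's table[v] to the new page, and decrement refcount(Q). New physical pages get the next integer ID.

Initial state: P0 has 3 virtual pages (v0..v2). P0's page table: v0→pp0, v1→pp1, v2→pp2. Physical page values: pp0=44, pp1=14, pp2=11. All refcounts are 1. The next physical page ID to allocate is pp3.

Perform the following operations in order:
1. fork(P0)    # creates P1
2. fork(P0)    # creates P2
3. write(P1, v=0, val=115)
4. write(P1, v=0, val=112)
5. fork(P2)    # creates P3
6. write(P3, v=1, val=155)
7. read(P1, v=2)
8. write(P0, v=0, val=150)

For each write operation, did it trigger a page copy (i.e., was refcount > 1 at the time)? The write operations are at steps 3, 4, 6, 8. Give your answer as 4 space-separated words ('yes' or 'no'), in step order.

Op 1: fork(P0) -> P1. 3 ppages; refcounts: pp0:2 pp1:2 pp2:2
Op 2: fork(P0) -> P2. 3 ppages; refcounts: pp0:3 pp1:3 pp2:3
Op 3: write(P1, v0, 115). refcount(pp0)=3>1 -> COPY to pp3. 4 ppages; refcounts: pp0:2 pp1:3 pp2:3 pp3:1
Op 4: write(P1, v0, 112). refcount(pp3)=1 -> write in place. 4 ppages; refcounts: pp0:2 pp1:3 pp2:3 pp3:1
Op 5: fork(P2) -> P3. 4 ppages; refcounts: pp0:3 pp1:4 pp2:4 pp3:1
Op 6: write(P3, v1, 155). refcount(pp1)=4>1 -> COPY to pp4. 5 ppages; refcounts: pp0:3 pp1:3 pp2:4 pp3:1 pp4:1
Op 7: read(P1, v2) -> 11. No state change.
Op 8: write(P0, v0, 150). refcount(pp0)=3>1 -> COPY to pp5. 6 ppages; refcounts: pp0:2 pp1:3 pp2:4 pp3:1 pp4:1 pp5:1

yes no yes yes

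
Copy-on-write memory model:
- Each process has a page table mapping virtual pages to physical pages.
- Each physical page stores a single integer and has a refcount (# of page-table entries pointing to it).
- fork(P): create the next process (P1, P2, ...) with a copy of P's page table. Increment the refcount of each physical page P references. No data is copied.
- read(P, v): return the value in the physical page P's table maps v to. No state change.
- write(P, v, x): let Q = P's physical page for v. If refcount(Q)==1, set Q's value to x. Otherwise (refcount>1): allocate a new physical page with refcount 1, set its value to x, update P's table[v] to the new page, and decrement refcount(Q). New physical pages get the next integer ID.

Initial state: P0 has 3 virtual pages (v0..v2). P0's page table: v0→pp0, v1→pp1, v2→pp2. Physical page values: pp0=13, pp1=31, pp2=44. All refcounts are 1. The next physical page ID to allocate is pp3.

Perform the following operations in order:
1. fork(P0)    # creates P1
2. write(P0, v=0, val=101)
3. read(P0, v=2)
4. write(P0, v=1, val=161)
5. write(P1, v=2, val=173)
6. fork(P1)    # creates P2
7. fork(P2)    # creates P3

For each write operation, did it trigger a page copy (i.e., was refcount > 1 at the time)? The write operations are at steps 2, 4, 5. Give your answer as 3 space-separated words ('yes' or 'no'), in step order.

Op 1: fork(P0) -> P1. 3 ppages; refcounts: pp0:2 pp1:2 pp2:2
Op 2: write(P0, v0, 101). refcount(pp0)=2>1 -> COPY to pp3. 4 ppages; refcounts: pp0:1 pp1:2 pp2:2 pp3:1
Op 3: read(P0, v2) -> 44. No state change.
Op 4: write(P0, v1, 161). refcount(pp1)=2>1 -> COPY to pp4. 5 ppages; refcounts: pp0:1 pp1:1 pp2:2 pp3:1 pp4:1
Op 5: write(P1, v2, 173). refcount(pp2)=2>1 -> COPY to pp5. 6 ppages; refcounts: pp0:1 pp1:1 pp2:1 pp3:1 pp4:1 pp5:1
Op 6: fork(P1) -> P2. 6 ppages; refcounts: pp0:2 pp1:2 pp2:1 pp3:1 pp4:1 pp5:2
Op 7: fork(P2) -> P3. 6 ppages; refcounts: pp0:3 pp1:3 pp2:1 pp3:1 pp4:1 pp5:3

yes yes yes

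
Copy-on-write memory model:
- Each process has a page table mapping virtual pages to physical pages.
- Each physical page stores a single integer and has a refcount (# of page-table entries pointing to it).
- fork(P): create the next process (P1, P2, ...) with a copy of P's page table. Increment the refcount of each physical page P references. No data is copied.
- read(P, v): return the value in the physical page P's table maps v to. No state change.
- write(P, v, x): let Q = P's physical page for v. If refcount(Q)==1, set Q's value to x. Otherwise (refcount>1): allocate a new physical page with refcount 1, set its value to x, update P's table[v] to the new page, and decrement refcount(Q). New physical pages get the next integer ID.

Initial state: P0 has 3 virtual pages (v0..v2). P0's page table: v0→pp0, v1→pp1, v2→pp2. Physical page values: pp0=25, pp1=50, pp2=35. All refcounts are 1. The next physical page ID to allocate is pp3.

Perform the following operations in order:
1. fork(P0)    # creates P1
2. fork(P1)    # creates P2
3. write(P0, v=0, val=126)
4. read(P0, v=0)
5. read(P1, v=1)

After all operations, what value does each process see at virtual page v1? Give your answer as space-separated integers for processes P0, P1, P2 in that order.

Op 1: fork(P0) -> P1. 3 ppages; refcounts: pp0:2 pp1:2 pp2:2
Op 2: fork(P1) -> P2. 3 ppages; refcounts: pp0:3 pp1:3 pp2:3
Op 3: write(P0, v0, 126). refcount(pp0)=3>1 -> COPY to pp3. 4 ppages; refcounts: pp0:2 pp1:3 pp2:3 pp3:1
Op 4: read(P0, v0) -> 126. No state change.
Op 5: read(P1, v1) -> 50. No state change.
P0: v1 -> pp1 = 50
P1: v1 -> pp1 = 50
P2: v1 -> pp1 = 50

Answer: 50 50 50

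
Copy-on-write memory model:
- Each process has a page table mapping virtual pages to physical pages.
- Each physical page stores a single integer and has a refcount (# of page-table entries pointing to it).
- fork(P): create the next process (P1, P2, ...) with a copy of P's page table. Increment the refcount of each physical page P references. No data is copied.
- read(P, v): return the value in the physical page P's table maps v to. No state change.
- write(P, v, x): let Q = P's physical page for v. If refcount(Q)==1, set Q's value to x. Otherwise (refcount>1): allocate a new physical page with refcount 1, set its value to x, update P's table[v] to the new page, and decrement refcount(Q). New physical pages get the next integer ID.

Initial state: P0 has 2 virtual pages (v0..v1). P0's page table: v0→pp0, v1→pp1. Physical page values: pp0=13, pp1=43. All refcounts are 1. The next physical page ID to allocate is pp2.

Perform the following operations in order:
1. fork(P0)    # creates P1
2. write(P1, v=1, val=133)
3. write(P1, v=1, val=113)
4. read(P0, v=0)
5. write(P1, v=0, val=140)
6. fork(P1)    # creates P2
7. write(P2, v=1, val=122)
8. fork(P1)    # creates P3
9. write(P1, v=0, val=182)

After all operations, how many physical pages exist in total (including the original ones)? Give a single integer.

Answer: 6

Derivation:
Op 1: fork(P0) -> P1. 2 ppages; refcounts: pp0:2 pp1:2
Op 2: write(P1, v1, 133). refcount(pp1)=2>1 -> COPY to pp2. 3 ppages; refcounts: pp0:2 pp1:1 pp2:1
Op 3: write(P1, v1, 113). refcount(pp2)=1 -> write in place. 3 ppages; refcounts: pp0:2 pp1:1 pp2:1
Op 4: read(P0, v0) -> 13. No state change.
Op 5: write(P1, v0, 140). refcount(pp0)=2>1 -> COPY to pp3. 4 ppages; refcounts: pp0:1 pp1:1 pp2:1 pp3:1
Op 6: fork(P1) -> P2. 4 ppages; refcounts: pp0:1 pp1:1 pp2:2 pp3:2
Op 7: write(P2, v1, 122). refcount(pp2)=2>1 -> COPY to pp4. 5 ppages; refcounts: pp0:1 pp1:1 pp2:1 pp3:2 pp4:1
Op 8: fork(P1) -> P3. 5 ppages; refcounts: pp0:1 pp1:1 pp2:2 pp3:3 pp4:1
Op 9: write(P1, v0, 182). refcount(pp3)=3>1 -> COPY to pp5. 6 ppages; refcounts: pp0:1 pp1:1 pp2:2 pp3:2 pp4:1 pp5:1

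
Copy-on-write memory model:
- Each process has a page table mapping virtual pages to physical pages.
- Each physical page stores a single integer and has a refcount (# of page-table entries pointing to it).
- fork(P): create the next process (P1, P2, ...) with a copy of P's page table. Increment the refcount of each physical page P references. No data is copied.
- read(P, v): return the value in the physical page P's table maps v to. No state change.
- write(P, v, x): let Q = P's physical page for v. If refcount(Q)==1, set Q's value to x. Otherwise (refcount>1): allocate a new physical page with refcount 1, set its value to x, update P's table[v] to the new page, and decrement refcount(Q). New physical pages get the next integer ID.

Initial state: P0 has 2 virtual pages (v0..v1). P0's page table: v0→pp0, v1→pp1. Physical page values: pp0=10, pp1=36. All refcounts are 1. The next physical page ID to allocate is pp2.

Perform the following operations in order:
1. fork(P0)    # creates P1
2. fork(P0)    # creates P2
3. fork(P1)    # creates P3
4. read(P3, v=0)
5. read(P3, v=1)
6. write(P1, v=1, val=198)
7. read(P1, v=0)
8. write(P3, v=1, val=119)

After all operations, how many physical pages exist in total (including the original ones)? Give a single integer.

Answer: 4

Derivation:
Op 1: fork(P0) -> P1. 2 ppages; refcounts: pp0:2 pp1:2
Op 2: fork(P0) -> P2. 2 ppages; refcounts: pp0:3 pp1:3
Op 3: fork(P1) -> P3. 2 ppages; refcounts: pp0:4 pp1:4
Op 4: read(P3, v0) -> 10. No state change.
Op 5: read(P3, v1) -> 36. No state change.
Op 6: write(P1, v1, 198). refcount(pp1)=4>1 -> COPY to pp2. 3 ppages; refcounts: pp0:4 pp1:3 pp2:1
Op 7: read(P1, v0) -> 10. No state change.
Op 8: write(P3, v1, 119). refcount(pp1)=3>1 -> COPY to pp3. 4 ppages; refcounts: pp0:4 pp1:2 pp2:1 pp3:1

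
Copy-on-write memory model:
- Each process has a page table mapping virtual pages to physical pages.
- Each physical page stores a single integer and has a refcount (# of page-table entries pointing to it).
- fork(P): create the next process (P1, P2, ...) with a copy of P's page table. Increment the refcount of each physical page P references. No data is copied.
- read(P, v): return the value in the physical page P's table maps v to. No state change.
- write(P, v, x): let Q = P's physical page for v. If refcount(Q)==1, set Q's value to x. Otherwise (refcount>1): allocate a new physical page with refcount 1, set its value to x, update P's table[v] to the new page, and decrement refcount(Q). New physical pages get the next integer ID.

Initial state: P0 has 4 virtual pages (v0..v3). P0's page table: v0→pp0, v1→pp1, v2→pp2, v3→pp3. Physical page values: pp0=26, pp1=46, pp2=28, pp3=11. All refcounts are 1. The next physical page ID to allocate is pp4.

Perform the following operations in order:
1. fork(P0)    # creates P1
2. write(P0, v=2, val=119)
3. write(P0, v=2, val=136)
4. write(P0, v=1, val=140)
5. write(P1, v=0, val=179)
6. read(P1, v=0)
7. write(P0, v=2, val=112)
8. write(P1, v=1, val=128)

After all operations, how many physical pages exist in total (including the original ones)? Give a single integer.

Op 1: fork(P0) -> P1. 4 ppages; refcounts: pp0:2 pp1:2 pp2:2 pp3:2
Op 2: write(P0, v2, 119). refcount(pp2)=2>1 -> COPY to pp4. 5 ppages; refcounts: pp0:2 pp1:2 pp2:1 pp3:2 pp4:1
Op 3: write(P0, v2, 136). refcount(pp4)=1 -> write in place. 5 ppages; refcounts: pp0:2 pp1:2 pp2:1 pp3:2 pp4:1
Op 4: write(P0, v1, 140). refcount(pp1)=2>1 -> COPY to pp5. 6 ppages; refcounts: pp0:2 pp1:1 pp2:1 pp3:2 pp4:1 pp5:1
Op 5: write(P1, v0, 179). refcount(pp0)=2>1 -> COPY to pp6. 7 ppages; refcounts: pp0:1 pp1:1 pp2:1 pp3:2 pp4:1 pp5:1 pp6:1
Op 6: read(P1, v0) -> 179. No state change.
Op 7: write(P0, v2, 112). refcount(pp4)=1 -> write in place. 7 ppages; refcounts: pp0:1 pp1:1 pp2:1 pp3:2 pp4:1 pp5:1 pp6:1
Op 8: write(P1, v1, 128). refcount(pp1)=1 -> write in place. 7 ppages; refcounts: pp0:1 pp1:1 pp2:1 pp3:2 pp4:1 pp5:1 pp6:1

Answer: 7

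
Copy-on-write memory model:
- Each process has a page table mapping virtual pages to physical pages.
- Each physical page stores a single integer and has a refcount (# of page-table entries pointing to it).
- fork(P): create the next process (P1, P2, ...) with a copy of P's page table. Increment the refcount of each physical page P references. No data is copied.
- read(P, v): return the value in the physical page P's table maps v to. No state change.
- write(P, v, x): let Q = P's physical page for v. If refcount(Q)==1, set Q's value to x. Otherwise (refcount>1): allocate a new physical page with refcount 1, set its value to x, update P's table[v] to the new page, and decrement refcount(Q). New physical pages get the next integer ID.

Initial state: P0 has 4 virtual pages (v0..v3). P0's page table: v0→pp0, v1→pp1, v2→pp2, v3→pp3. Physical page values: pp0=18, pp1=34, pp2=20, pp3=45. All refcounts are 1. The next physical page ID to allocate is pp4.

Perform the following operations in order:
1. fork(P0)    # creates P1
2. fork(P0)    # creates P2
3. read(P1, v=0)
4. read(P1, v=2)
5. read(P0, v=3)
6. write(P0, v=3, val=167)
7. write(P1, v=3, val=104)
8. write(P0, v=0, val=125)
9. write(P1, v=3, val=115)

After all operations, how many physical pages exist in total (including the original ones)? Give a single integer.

Answer: 7

Derivation:
Op 1: fork(P0) -> P1. 4 ppages; refcounts: pp0:2 pp1:2 pp2:2 pp3:2
Op 2: fork(P0) -> P2. 4 ppages; refcounts: pp0:3 pp1:3 pp2:3 pp3:3
Op 3: read(P1, v0) -> 18. No state change.
Op 4: read(P1, v2) -> 20. No state change.
Op 5: read(P0, v3) -> 45. No state change.
Op 6: write(P0, v3, 167). refcount(pp3)=3>1 -> COPY to pp4. 5 ppages; refcounts: pp0:3 pp1:3 pp2:3 pp3:2 pp4:1
Op 7: write(P1, v3, 104). refcount(pp3)=2>1 -> COPY to pp5. 6 ppages; refcounts: pp0:3 pp1:3 pp2:3 pp3:1 pp4:1 pp5:1
Op 8: write(P0, v0, 125). refcount(pp0)=3>1 -> COPY to pp6. 7 ppages; refcounts: pp0:2 pp1:3 pp2:3 pp3:1 pp4:1 pp5:1 pp6:1
Op 9: write(P1, v3, 115). refcount(pp5)=1 -> write in place. 7 ppages; refcounts: pp0:2 pp1:3 pp2:3 pp3:1 pp4:1 pp5:1 pp6:1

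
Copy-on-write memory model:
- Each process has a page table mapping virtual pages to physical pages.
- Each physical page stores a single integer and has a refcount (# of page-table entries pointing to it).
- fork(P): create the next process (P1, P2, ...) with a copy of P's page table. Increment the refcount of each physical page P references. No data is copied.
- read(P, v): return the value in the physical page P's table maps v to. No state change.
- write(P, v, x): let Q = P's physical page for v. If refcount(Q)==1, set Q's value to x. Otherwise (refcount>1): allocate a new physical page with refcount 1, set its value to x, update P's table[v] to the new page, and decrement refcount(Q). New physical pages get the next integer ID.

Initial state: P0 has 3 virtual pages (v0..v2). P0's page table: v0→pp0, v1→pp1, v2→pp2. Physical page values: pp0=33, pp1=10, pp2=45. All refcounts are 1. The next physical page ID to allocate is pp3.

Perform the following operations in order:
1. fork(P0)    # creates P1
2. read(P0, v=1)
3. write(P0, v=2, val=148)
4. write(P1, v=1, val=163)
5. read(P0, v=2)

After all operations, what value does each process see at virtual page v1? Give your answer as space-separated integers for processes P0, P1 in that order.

Answer: 10 163

Derivation:
Op 1: fork(P0) -> P1. 3 ppages; refcounts: pp0:2 pp1:2 pp2:2
Op 2: read(P0, v1) -> 10. No state change.
Op 3: write(P0, v2, 148). refcount(pp2)=2>1 -> COPY to pp3. 4 ppages; refcounts: pp0:2 pp1:2 pp2:1 pp3:1
Op 4: write(P1, v1, 163). refcount(pp1)=2>1 -> COPY to pp4. 5 ppages; refcounts: pp0:2 pp1:1 pp2:1 pp3:1 pp4:1
Op 5: read(P0, v2) -> 148. No state change.
P0: v1 -> pp1 = 10
P1: v1 -> pp4 = 163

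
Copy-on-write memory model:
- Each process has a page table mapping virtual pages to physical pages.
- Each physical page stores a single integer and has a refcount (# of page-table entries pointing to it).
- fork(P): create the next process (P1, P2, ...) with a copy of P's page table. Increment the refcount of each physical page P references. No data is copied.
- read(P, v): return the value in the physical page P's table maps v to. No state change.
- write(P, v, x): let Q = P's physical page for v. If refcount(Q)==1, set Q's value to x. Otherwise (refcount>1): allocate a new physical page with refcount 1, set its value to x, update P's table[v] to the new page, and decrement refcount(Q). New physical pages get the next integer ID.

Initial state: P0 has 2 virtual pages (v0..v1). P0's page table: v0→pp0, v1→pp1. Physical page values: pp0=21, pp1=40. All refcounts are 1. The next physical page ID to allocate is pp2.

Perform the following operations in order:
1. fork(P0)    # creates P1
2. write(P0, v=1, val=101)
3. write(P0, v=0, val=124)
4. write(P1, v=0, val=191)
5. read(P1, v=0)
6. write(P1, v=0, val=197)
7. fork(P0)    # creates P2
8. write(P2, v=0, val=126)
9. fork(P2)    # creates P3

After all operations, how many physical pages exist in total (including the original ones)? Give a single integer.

Answer: 5

Derivation:
Op 1: fork(P0) -> P1. 2 ppages; refcounts: pp0:2 pp1:2
Op 2: write(P0, v1, 101). refcount(pp1)=2>1 -> COPY to pp2. 3 ppages; refcounts: pp0:2 pp1:1 pp2:1
Op 3: write(P0, v0, 124). refcount(pp0)=2>1 -> COPY to pp3. 4 ppages; refcounts: pp0:1 pp1:1 pp2:1 pp3:1
Op 4: write(P1, v0, 191). refcount(pp0)=1 -> write in place. 4 ppages; refcounts: pp0:1 pp1:1 pp2:1 pp3:1
Op 5: read(P1, v0) -> 191. No state change.
Op 6: write(P1, v0, 197). refcount(pp0)=1 -> write in place. 4 ppages; refcounts: pp0:1 pp1:1 pp2:1 pp3:1
Op 7: fork(P0) -> P2. 4 ppages; refcounts: pp0:1 pp1:1 pp2:2 pp3:2
Op 8: write(P2, v0, 126). refcount(pp3)=2>1 -> COPY to pp4. 5 ppages; refcounts: pp0:1 pp1:1 pp2:2 pp3:1 pp4:1
Op 9: fork(P2) -> P3. 5 ppages; refcounts: pp0:1 pp1:1 pp2:3 pp3:1 pp4:2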